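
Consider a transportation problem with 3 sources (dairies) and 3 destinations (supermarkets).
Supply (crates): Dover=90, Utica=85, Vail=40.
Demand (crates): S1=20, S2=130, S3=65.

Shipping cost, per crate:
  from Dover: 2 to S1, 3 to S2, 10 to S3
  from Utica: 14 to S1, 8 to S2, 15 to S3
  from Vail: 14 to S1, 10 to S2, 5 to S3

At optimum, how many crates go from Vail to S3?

40

Optimal shipments:
  Dover->S1: 20 × 2 = 40
  Dover->S2: 45 × 3 = 135
  Dover->S3: 25 × 10 = 250
  Utica->S2: 85 × 8 = 680
  Vail->S3: 40 × 5 = 200
Total cost = 1305.
So Vail→S3 carries 40 crates.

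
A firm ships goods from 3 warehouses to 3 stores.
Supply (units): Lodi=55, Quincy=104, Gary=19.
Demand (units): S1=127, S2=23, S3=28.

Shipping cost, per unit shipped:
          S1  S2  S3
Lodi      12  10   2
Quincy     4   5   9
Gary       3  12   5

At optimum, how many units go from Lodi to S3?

28

Solving gives:
  Lodi->S1: 4 × 12 = 48
  Lodi->S2: 23 × 10 = 230
  Lodi->S3: 28 × 2 = 56
  Quincy->S1: 104 × 4 = 416
  Gary->S1: 19 × 3 = 57
Total cost = 807.
So Lodi→S3 carries 28 units.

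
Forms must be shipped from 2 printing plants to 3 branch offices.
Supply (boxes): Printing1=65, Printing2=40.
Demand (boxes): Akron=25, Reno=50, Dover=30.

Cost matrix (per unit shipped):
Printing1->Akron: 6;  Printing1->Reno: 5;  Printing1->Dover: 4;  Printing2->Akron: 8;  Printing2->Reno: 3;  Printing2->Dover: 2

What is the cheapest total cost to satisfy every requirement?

440

One minimum-cost allocation:
  Printing1 to Akron: 25 × 6 = 150
  Printing1 to Reno: 40 × 5 = 200
  Printing2 to Reno: 10 × 3 = 30
  Printing2 to Dover: 30 × 2 = 60
Total = 150 + 200 + 30 + 60 = 440.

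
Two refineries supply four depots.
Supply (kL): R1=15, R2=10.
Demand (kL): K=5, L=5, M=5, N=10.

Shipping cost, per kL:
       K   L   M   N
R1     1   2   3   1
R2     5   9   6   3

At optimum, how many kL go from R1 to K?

5

Solving gives:
  R1 to K: 5 kL
  R1 to L: 5 kL
  R1 to M: 5 kL
  R2 to N: 10 kL
Total cost = 60.
So R1→K carries 5 kL.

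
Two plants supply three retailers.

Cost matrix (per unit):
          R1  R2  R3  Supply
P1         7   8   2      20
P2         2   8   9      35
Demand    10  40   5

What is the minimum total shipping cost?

350

A cheapest plan:
  P1→R2: 15 units
  P1→R3: 5 units
  P2→R1: 10 units
  P2→R2: 25 units
Total cost = 350.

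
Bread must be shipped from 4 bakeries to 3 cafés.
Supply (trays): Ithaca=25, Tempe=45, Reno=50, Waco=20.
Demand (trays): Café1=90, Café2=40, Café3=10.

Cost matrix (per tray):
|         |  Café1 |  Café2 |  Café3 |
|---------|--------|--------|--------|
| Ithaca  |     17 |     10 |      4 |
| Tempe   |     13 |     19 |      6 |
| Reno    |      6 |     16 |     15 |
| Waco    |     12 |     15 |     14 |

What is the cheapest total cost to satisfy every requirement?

1350

An optimal shipping plan:
  Ithaca->Café2: 25 trays
  Tempe->Café1: 35 trays
  Tempe->Café3: 10 trays
  Reno->Café1: 50 trays
  Waco->Café1: 5 trays
  Waco->Café2: 15 trays
Total cost = 1350.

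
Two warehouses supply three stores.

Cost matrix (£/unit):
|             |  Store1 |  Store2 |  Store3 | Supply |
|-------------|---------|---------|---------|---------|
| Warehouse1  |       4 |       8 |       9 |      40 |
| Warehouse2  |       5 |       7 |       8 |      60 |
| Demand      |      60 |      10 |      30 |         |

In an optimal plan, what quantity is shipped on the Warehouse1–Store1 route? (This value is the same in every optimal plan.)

The minimum-cost plan:
  Warehouse1 to Store1: 40 × £4 = £160
  Warehouse2 to Store1: 20 × £5 = £100
  Warehouse2 to Store2: 10 × £7 = £70
  Warehouse2 to Store3: 30 × £8 = £240
Total cost = £570.
So Warehouse1→Store1 carries 40 units.

40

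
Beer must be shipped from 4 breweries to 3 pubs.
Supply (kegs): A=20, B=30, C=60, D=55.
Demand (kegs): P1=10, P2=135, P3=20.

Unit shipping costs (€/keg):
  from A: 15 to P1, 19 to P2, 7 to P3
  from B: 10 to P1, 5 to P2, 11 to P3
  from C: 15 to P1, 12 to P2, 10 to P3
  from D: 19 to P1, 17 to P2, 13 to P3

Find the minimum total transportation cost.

1965

One minimum-cost allocation:
  A->P3: 20 × €7 = €140
  B->P2: 30 × €5 = €150
  C->P2: 60 × €12 = €720
  D->P1: 10 × €19 = €190
  D->P2: 45 × €17 = €765
Total = 140 + 150 + 720 + 190 + 765 = €1965.
(Supply check: A ships 20; B ships 30; C ships 60; D ships 55.)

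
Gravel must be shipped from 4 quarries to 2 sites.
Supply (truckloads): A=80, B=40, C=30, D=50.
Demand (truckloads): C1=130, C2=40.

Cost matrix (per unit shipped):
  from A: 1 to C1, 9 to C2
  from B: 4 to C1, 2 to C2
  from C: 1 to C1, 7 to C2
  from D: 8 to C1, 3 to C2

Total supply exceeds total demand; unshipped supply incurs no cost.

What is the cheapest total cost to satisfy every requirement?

An optimal shipping plan:
  A to C1: 80 truckloads
  B to C1: 20 truckloads
  B to C2: 20 truckloads
  C to C1: 30 truckloads
  D to C2: 20 truckloads
Total cost = 290.
(Supply check: A ships 80; B ships 40; C ships 30; D ships 20.)

290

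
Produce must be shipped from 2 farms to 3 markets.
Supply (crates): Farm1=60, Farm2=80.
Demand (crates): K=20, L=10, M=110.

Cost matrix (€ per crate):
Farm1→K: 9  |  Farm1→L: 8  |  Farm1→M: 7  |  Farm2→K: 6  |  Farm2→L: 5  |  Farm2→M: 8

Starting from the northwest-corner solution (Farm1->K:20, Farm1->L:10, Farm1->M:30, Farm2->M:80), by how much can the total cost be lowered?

Current plan cost = 20·9 + 10·8 + 30·7 + 80·8 = €1110.
Optimal plan:
  Farm1->M: 60 × €7 = €420
  Farm2->K: 20 × €6 = €120
  Farm2->L: 10 × €5 = €50
  Farm2->M: 50 × €8 = €400
Optimal cost = €990.
Saving = 1110 − 990 = €120.

120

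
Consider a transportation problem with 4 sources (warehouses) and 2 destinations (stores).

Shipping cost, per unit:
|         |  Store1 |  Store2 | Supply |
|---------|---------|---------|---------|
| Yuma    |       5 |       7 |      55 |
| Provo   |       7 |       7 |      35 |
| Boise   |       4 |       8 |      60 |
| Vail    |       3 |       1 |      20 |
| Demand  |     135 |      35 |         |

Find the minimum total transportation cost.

780

Optimal allocation:
  Yuma->Store1: 55 × 5 = 275
  Provo->Store1: 20 × 7 = 140
  Provo->Store2: 15 × 7 = 105
  Boise->Store1: 60 × 4 = 240
  Vail->Store2: 20 × 1 = 20
Total = 275 + 140 + 105 + 240 + 20 = 780.
(Supply check: Yuma ships 55; Provo ships 35; Boise ships 60; Vail ships 20.)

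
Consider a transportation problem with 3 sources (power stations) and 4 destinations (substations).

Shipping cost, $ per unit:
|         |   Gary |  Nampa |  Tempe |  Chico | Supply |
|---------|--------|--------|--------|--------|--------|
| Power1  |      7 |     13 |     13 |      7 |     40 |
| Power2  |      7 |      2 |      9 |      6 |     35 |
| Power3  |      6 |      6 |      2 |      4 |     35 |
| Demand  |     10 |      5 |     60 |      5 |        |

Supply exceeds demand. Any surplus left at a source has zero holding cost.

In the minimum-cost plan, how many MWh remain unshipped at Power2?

0

Minimum-cost shipments:
  Power1–Gary: 10 MWh
  Power2–Nampa: 5 MWh
  Power2–Tempe: 25 MWh
  Power2–Chico: 5 MWh
  Power3–Tempe: 35 MWh
Total cost = $405.
Power2 ships 35 of its 35, leaving 0.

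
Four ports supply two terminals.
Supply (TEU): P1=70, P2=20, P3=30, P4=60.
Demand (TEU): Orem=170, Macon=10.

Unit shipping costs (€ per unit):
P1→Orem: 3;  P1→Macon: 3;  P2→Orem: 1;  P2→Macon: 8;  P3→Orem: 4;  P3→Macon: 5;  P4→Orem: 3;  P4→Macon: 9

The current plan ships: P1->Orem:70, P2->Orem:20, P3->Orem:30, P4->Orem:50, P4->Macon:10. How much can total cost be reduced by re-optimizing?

Current plan cost = 70·3 + 20·1 + 30·4 + 50·3 + 10·9 = €590.
Optimal plan:
  P1 to Orem: 60 × €3 = €180
  P1 to Macon: 10 × €3 = €30
  P2 to Orem: 20 × €1 = €20
  P3 to Orem: 30 × €4 = €120
  P4 to Orem: 60 × €3 = €180
Optimal cost = €530.
Saving = 590 − 530 = €60.

60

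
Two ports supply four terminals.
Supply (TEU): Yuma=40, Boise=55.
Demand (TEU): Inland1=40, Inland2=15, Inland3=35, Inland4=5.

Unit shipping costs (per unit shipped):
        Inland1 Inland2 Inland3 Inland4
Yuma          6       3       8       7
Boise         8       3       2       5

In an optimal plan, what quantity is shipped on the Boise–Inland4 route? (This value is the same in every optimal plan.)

The minimum-cost plan:
  Yuma–Inland1: 40 × 6 = 240
  Boise–Inland2: 15 × 3 = 45
  Boise–Inland3: 35 × 2 = 70
  Boise–Inland4: 5 × 5 = 25
Total cost = 380.
So Boise→Inland4 carries 5 TEU.

5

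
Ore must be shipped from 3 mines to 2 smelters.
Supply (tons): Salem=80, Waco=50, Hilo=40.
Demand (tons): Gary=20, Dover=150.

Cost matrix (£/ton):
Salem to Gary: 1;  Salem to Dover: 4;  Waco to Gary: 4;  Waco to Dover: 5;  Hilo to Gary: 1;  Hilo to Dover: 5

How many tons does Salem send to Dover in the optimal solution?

The minimum-cost plan:
  Salem→Dover: 80 × £4 = £320
  Waco→Dover: 50 × £5 = £250
  Hilo→Gary: 20 × £1 = £20
  Hilo→Dover: 20 × £5 = £100
Total cost = £690.
So Salem→Dover carries 80 tons.

80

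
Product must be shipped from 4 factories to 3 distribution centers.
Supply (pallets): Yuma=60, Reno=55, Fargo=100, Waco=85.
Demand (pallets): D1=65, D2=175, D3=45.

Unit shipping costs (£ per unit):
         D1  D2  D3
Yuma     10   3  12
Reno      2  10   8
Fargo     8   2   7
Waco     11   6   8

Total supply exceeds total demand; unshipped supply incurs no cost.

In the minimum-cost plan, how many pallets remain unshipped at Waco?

Minimum-cost shipments:
  Yuma to D2: 60 × £3 = £180
  Reno to D1: 55 × £2 = £110
  Fargo to D2: 100 × £2 = £200
  Waco to D1: 10 × £11 = £110
  Waco to D2: 15 × £6 = £90
  Waco to D3: 45 × £8 = £360
Total cost = £1050.
Waco ships 70 of its 85, leaving 15.

15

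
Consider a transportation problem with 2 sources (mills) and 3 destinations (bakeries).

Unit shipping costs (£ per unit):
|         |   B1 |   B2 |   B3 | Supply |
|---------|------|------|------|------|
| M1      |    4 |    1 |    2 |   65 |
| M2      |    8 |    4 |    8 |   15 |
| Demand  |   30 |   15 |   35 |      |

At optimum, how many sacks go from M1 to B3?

35

Solving gives:
  M1->B1: 30 × £4 = £120
  M1->B3: 35 × £2 = £70
  M2->B2: 15 × £4 = £60
Total cost = £250.
So M1→B3 carries 35 sacks.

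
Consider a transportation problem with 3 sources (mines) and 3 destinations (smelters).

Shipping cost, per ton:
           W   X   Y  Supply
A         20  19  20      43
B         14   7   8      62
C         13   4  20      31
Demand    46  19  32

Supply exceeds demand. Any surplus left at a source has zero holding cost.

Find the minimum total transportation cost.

Optimal allocation:
  A–W: 4 tons
  B–W: 30 tons
  B–Y: 32 tons
  C–W: 12 tons
  C–X: 19 tons
Total cost = 988.

988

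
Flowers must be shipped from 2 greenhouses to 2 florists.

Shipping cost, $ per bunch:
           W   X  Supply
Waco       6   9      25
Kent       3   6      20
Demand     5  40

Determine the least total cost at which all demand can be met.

Optimal allocation:
  Waco->X: 25 × $9 = $225
  Kent->W: 5 × $3 = $15
  Kent->X: 15 × $6 = $90
Total = 225 + 15 + 90 = $330.

330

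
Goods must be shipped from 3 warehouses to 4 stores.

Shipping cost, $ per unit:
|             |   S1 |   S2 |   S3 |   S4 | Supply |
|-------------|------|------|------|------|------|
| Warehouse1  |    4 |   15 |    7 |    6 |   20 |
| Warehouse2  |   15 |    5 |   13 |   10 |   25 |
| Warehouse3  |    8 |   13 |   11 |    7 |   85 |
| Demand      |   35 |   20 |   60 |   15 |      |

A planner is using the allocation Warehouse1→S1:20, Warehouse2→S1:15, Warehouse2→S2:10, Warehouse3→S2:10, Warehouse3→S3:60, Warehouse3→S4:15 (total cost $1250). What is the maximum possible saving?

Current plan cost = 20·4 + 15·15 + 10·5 + 10·13 + 60·11 + 15·7 = $1250.
Optimal plan:
  Warehouse1 to S3: 20 × $7 = $140
  Warehouse2 to S2: 20 × $5 = $100
  Warehouse2 to S3: 5 × $13 = $65
  Warehouse3 to S1: 35 × $8 = $280
  Warehouse3 to S3: 35 × $11 = $385
  Warehouse3 to S4: 15 × $7 = $105
Optimal cost = $1075.
Saving = 1250 − 1075 = $175.

175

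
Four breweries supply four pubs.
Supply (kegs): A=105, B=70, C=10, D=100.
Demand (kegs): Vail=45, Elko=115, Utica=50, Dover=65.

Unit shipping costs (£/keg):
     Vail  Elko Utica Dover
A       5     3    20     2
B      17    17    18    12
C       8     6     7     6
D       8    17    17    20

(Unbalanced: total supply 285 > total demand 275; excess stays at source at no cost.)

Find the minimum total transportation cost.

2365

An optimal shipping plan:
  A–Elko: 105 × £3 = £315
  B–Dover: 65 × £12 = £780
  C–Elko: 10 × £6 = £60
  D–Vail: 45 × £8 = £360
  D–Utica: 50 × £17 = £850
Total = 315 + 780 + 60 + 360 + 850 = £2365.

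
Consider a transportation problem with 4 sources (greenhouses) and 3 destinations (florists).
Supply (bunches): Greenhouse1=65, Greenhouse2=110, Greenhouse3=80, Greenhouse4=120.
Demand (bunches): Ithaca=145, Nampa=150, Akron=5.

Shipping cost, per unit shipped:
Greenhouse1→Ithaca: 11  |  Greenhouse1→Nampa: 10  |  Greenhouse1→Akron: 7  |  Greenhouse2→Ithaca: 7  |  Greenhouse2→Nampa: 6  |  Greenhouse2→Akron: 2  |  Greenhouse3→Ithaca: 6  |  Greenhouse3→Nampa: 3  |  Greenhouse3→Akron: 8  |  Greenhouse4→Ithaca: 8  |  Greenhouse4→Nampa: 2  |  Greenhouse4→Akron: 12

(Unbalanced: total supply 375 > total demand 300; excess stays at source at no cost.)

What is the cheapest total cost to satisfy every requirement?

1305

One minimum-cost allocation:
  Greenhouse2->Ithaca: 95 bunches
  Greenhouse2->Akron: 5 bunches
  Greenhouse3->Ithaca: 50 bunches
  Greenhouse3->Nampa: 30 bunches
  Greenhouse4->Nampa: 120 bunches
Total cost = 1305.
(Supply check: Greenhouse1 ships 0; Greenhouse2 ships 100; Greenhouse3 ships 80; Greenhouse4 ships 120.)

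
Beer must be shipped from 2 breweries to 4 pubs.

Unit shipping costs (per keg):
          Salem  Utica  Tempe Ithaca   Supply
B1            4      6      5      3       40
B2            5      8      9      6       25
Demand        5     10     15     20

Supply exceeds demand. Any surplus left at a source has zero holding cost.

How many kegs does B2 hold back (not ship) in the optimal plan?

15

Minimum-cost shipments:
  B1–Utica: 5 × 6 = 30
  B1–Tempe: 15 × 5 = 75
  B1–Ithaca: 20 × 3 = 60
  B2–Salem: 5 × 5 = 25
  B2–Utica: 5 × 8 = 40
Total cost = 230.
B2 ships 10 of its 25, leaving 15.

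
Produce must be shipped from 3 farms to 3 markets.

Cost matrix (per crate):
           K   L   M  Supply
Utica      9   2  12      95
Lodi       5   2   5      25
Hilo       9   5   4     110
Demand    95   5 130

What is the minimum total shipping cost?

1385

Optimal allocation:
  Utica→K: 90 × 9 = 810
  Utica→L: 5 × 2 = 10
  Lodi→K: 5 × 5 = 25
  Lodi→M: 20 × 5 = 100
  Hilo→M: 110 × 4 = 440
Total = 810 + 10 + 25 + 100 + 440 = 1385.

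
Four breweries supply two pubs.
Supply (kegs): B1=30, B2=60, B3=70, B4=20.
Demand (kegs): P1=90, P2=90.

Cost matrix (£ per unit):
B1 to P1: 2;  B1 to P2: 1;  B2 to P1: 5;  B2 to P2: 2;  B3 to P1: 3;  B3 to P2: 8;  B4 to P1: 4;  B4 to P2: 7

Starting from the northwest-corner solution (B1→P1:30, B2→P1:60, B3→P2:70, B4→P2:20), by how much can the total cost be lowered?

Current plan cost = 30·2 + 60·5 + 70·8 + 20·7 = £1060.
Optimal plan:
  B1->P2: 30 × £1 = £30
  B2->P2: 60 × £2 = £120
  B3->P1: 70 × £3 = £210
  B4->P1: 20 × £4 = £80
Optimal cost = £440.
Saving = 1060 − 440 = £620.

620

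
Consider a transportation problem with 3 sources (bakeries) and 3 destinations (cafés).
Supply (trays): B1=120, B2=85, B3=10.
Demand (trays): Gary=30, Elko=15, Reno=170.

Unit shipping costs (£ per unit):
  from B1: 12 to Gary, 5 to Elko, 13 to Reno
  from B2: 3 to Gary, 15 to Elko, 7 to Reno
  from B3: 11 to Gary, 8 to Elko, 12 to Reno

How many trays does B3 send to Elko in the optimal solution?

Optimal shipments:
  B1→Elko: 15 trays
  B1→Reno: 105 trays
  B2→Gary: 30 trays
  B2→Reno: 55 trays
  B3→Reno: 10 trays
Total cost = £2035.
The route B3→Elko is not used.

0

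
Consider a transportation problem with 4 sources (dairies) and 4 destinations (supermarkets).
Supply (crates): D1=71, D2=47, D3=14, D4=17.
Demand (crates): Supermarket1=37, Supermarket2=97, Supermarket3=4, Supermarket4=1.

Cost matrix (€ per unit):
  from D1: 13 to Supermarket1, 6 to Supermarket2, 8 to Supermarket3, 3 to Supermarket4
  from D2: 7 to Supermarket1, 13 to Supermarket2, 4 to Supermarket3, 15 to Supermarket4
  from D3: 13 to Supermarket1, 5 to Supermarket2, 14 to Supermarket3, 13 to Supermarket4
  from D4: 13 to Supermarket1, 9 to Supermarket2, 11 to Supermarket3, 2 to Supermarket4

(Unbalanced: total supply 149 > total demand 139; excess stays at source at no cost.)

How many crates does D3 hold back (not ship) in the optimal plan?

0

An optimal plan:
  D1–Supermarket2: 71 × €6 = €426
  D2–Supermarket1: 37 × €7 = €259
  D2–Supermarket3: 4 × €4 = €16
  D3–Supermarket2: 14 × €5 = €70
  D4–Supermarket2: 12 × €9 = €108
  D4–Supermarket4: 1 × €2 = €2
Total cost = €881.
D3 ships 14 of its 14, leaving 0.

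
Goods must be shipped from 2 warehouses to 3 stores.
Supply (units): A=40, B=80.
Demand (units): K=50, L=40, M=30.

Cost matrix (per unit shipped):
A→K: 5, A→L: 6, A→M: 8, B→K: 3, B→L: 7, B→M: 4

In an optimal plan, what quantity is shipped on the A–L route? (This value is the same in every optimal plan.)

40

Solving gives:
  A→L: 40 × 6 = 240
  B→K: 50 × 3 = 150
  B→M: 30 × 4 = 120
Total cost = 510.
So A→L carries 40 units.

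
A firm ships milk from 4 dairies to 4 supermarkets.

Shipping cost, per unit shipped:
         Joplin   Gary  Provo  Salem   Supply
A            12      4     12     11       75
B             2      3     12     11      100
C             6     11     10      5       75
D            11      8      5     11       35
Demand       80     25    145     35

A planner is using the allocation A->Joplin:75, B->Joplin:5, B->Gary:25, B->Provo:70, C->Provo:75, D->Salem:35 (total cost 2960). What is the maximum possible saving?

1130

Current plan cost = 75·12 + 5·2 + 25·3 + 70·12 + 75·10 + 35·11 = 2960.
Optimal plan:
  A–Gary: 5 × 4 = 20
  A–Provo: 70 × 12 = 840
  B–Joplin: 80 × 2 = 160
  B–Gary: 20 × 3 = 60
  C–Provo: 40 × 10 = 400
  C–Salem: 35 × 5 = 175
  D–Provo: 35 × 5 = 175
Optimal cost = 1830.
Saving = 2960 − 1830 = 1130.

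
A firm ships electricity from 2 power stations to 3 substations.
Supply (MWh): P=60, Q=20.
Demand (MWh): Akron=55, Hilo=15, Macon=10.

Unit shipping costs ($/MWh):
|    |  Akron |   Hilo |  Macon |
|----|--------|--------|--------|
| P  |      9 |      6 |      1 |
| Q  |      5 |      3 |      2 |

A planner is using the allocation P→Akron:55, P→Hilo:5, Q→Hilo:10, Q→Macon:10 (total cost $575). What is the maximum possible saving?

60

Current plan cost = 55·9 + 5·6 + 10·3 + 10·2 = $575.
Optimal plan:
  P->Akron: 35 × $9 = $315
  P->Hilo: 15 × $6 = $90
  P->Macon: 10 × $1 = $10
  Q->Akron: 20 × $5 = $100
Optimal cost = $515.
Saving = 575 − 515 = $60.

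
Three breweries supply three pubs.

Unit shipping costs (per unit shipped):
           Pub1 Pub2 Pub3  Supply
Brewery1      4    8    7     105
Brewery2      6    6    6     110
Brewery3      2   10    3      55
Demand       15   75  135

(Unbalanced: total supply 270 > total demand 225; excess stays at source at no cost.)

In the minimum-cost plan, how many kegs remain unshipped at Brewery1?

Minimum-cost shipments:
  Brewery1→Pub1: 15 × 4 = 60
  Brewery1→Pub3: 45 × 7 = 315
  Brewery2→Pub2: 75 × 6 = 450
  Brewery2→Pub3: 35 × 6 = 210
  Brewery3→Pub3: 55 × 3 = 165
Total cost = 1200.
Brewery1 ships 60 of its 105, leaving 45.

45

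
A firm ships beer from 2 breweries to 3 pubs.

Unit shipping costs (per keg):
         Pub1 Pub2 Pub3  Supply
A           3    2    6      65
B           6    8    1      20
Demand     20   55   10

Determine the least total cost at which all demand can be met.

An optimal shipping plan:
  A to Pub1: 10 kegs
  A to Pub2: 55 kegs
  B to Pub1: 10 kegs
  B to Pub3: 10 kegs
Total cost = 210.
(Supply check: A ships 65; B ships 20.)

210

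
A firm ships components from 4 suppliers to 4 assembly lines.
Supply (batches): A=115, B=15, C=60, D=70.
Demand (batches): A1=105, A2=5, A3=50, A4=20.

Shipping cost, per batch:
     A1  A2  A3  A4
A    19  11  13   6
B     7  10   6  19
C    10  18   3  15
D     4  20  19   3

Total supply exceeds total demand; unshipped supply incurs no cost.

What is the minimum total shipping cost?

A cheapest plan:
  A→A1: 10 × 19 = 190
  A→A2: 5 × 11 = 55
  A→A4: 20 × 6 = 120
  B→A1: 15 × 7 = 105
  C→A1: 10 × 10 = 100
  C→A3: 50 × 3 = 150
  D→A1: 70 × 4 = 280
Total = 190 + 55 + 120 + 105 + 100 + 150 + 280 = 1000.
(Supply check: A ships 35; B ships 15; C ships 60; D ships 70.)

1000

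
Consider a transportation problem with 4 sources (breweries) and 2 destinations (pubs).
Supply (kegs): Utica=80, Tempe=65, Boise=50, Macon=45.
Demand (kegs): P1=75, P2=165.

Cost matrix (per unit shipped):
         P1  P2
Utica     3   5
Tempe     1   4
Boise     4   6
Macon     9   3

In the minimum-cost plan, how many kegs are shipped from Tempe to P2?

0

Solving gives:
  Utica to P1: 10 × 3 = 30
  Utica to P2: 70 × 5 = 350
  Tempe to P1: 65 × 1 = 65
  Boise to P2: 50 × 6 = 300
  Macon to P2: 45 × 3 = 135
Total cost = 880.
The route Tempe→P2 is not used.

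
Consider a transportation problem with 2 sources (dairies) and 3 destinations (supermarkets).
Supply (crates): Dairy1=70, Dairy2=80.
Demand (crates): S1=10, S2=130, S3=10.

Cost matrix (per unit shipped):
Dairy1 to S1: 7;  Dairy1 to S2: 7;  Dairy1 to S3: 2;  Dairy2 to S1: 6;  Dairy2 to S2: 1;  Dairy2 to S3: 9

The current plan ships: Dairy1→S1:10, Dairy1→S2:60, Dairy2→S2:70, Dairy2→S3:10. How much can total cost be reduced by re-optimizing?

130

Current plan cost = 10·7 + 60·7 + 70·1 + 10·9 = 650.
Optimal plan:
  Dairy1→S1: 10 × 7 = 70
  Dairy1→S2: 50 × 7 = 350
  Dairy1→S3: 10 × 2 = 20
  Dairy2→S2: 80 × 1 = 80
Optimal cost = 520.
Saving = 650 − 520 = 130.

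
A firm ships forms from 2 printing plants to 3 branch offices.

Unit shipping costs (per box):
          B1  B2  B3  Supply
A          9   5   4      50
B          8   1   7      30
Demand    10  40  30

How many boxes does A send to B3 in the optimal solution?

The minimum-cost plan:
  A to B1: 10 × 9 = 90
  A to B2: 10 × 5 = 50
  A to B3: 30 × 4 = 120
  B to B2: 30 × 1 = 30
Total cost = 290.
So A→B3 carries 30 boxes.

30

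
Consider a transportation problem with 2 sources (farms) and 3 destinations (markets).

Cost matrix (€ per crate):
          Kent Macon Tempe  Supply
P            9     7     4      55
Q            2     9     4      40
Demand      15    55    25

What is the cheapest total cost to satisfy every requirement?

Optimal allocation:
  P–Macon: 55 × €7 = €385
  Q–Kent: 15 × €2 = €30
  Q–Tempe: 25 × €4 = €100
Total = 385 + 30 + 100 = €515.

515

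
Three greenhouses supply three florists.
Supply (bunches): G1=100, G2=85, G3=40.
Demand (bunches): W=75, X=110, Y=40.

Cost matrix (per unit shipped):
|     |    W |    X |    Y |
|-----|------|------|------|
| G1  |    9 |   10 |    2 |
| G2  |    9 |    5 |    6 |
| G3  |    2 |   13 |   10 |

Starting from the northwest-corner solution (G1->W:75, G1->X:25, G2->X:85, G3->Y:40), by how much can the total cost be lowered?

600

Current plan cost = 75·9 + 25·10 + 85·5 + 40·10 = 1750.
Optimal plan:
  G1→W: 35 bunches
  G1→X: 25 bunches
  G1→Y: 40 bunches
  G2→X: 85 bunches
  G3→W: 40 bunches
Optimal cost = 1150.
Saving = 1750 − 1150 = 600.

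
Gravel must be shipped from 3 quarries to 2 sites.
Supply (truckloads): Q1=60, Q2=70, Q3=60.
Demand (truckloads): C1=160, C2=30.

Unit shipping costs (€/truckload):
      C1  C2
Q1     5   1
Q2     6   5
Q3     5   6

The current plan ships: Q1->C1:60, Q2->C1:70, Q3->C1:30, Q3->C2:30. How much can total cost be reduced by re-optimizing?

150

Current plan cost = 60·5 + 70·6 + 30·5 + 30·6 = €1050.
Optimal plan:
  Q1→C1: 30 × €5 = €150
  Q1→C2: 30 × €1 = €30
  Q2→C1: 70 × €6 = €420
  Q3→C1: 60 × €5 = €300
Optimal cost = €900.
Saving = 1050 − 900 = €150.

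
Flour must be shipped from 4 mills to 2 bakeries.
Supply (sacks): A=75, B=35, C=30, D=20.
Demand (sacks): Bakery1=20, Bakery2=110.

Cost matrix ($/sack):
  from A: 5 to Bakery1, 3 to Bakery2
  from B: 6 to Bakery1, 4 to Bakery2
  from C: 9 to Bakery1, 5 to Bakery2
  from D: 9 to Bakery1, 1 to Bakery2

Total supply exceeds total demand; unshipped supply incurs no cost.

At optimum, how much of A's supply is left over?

Minimum-cost shipments:
  A–Bakery2: 75 × $3 = $225
  B–Bakery1: 20 × $6 = $120
  B–Bakery2: 15 × $4 = $60
  D–Bakery2: 20 × $1 = $20
Total cost = $425.
A ships 75 of its 75, leaving 0.

0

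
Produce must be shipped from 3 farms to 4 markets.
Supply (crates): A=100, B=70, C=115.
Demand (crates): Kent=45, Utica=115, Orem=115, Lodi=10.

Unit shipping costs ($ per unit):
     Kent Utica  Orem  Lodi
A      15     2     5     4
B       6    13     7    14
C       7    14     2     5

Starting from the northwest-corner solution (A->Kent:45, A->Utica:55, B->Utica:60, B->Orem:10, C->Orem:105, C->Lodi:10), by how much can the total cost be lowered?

Current plan cost = 45·15 + 55·2 + 60·13 + 10·7 + 105·2 + 10·5 = $1895.
Optimal plan:
  A→Utica: 100 × $2 = $200
  B→Kent: 45 × $6 = $270
  B→Utica: 15 × $13 = $195
  B→Orem: 10 × $7 = $70
  C→Orem: 105 × $2 = $210
  C→Lodi: 10 × $5 = $50
Optimal cost = $995.
Saving = 1895 − 995 = $900.

900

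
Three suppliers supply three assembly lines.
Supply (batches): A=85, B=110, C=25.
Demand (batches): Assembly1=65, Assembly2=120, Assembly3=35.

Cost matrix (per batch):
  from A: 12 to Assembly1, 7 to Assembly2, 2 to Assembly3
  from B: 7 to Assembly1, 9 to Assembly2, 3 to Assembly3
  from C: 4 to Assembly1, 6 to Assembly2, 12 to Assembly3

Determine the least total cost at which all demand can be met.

Optimal allocation:
  A to Assembly2: 85 × 7 = 595
  B to Assembly1: 65 × 7 = 455
  B to Assembly2: 10 × 9 = 90
  B to Assembly3: 35 × 3 = 105
  C to Assembly2: 25 × 6 = 150
Total = 595 + 455 + 90 + 105 + 150 = 1395.
(Supply check: A ships 85; B ships 110; C ships 25.)

1395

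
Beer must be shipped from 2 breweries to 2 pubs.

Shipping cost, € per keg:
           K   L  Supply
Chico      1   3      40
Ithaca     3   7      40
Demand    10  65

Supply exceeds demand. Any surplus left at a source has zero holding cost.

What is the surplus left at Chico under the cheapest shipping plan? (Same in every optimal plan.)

0

An optimal plan:
  Chico–L: 40 kegs
  Ithaca–K: 10 kegs
  Ithaca–L: 25 kegs
Total cost = €325.
Chico ships 40 of its 40, leaving 0.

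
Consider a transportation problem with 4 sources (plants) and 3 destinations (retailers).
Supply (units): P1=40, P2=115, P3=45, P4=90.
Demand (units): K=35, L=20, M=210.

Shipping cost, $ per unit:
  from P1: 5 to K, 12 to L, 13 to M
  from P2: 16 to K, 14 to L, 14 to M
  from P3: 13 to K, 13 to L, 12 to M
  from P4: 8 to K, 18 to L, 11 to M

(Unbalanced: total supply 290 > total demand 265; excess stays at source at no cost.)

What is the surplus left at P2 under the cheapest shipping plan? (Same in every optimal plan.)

25

An optimal plan:
  P1–K: 35 × $5 = $175
  P1–L: 5 × $12 = $60
  P2–L: 15 × $14 = $210
  P2–M: 75 × $14 = $1050
  P3–M: 45 × $12 = $540
  P4–M: 90 × $11 = $990
Total cost = $3025.
P2 ships 90 of its 115, leaving 25.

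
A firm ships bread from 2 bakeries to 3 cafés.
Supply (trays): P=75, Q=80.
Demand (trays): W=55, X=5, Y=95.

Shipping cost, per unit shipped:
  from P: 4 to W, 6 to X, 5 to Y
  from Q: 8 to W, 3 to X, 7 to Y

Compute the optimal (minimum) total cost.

860

An optimal shipping plan:
  P->W: 55 × 4 = 220
  P->Y: 20 × 5 = 100
  Q->X: 5 × 3 = 15
  Q->Y: 75 × 7 = 525
Total = 220 + 100 + 15 + 525 = 860.
(Supply check: P ships 75; Q ships 80.)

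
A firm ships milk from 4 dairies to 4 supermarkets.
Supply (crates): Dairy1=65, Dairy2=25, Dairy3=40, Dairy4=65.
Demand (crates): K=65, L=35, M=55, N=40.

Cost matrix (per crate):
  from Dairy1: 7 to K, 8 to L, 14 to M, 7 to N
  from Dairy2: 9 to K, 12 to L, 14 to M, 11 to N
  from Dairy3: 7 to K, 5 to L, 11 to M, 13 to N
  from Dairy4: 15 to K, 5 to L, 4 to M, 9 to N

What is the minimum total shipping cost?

An optimal shipping plan:
  Dairy1 to K: 25 × 7 = 175
  Dairy1 to N: 40 × 7 = 280
  Dairy2 to K: 25 × 9 = 225
  Dairy3 to K: 15 × 7 = 105
  Dairy3 to L: 25 × 5 = 125
  Dairy4 to L: 10 × 5 = 50
  Dairy4 to M: 55 × 4 = 220
Total = 175 + 280 + 225 + 105 + 125 + 50 + 220 = 1180.
(Supply check: Dairy1 ships 65; Dairy2 ships 25; Dairy3 ships 40; Dairy4 ships 65.)

1180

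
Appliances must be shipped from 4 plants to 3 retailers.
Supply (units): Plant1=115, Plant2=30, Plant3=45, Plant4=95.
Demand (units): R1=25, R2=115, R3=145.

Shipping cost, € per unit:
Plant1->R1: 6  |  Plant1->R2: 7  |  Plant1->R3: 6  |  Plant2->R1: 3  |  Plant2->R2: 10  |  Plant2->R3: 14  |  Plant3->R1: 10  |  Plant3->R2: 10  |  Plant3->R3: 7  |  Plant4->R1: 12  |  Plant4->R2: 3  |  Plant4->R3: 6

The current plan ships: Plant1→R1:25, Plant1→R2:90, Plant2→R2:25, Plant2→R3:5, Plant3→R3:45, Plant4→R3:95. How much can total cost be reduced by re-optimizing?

555

Current plan cost = 25·6 + 90·7 + 25·10 + 5·14 + 45·7 + 95·6 = €1985.
Optimal plan:
  Plant1→R2: 15 × €7 = €105
  Plant1→R3: 100 × €6 = €600
  Plant2→R1: 25 × €3 = €75
  Plant2→R2: 5 × €10 = €50
  Plant3→R3: 45 × €7 = €315
  Plant4→R2: 95 × €3 = €285
Optimal cost = €1430.
Saving = 1985 − 1430 = €555.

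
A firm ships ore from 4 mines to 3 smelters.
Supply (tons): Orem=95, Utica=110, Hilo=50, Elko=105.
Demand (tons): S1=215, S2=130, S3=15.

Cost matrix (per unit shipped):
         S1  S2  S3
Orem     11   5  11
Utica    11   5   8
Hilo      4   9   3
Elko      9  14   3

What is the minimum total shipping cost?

Optimal allocation:
  Orem–S2: 95 tons
  Utica–S1: 75 tons
  Utica–S2: 35 tons
  Hilo–S1: 50 tons
  Elko–S1: 90 tons
  Elko–S3: 15 tons
Total cost = 2530.

2530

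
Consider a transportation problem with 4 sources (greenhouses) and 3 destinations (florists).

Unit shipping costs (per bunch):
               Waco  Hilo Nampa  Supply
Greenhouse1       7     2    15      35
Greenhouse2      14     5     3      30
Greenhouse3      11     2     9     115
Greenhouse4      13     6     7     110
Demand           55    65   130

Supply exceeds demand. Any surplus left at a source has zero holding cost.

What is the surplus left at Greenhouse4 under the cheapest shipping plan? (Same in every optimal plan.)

10

Minimum-cost shipments:
  Greenhouse1 to Waco: 35 × 7 = 245
  Greenhouse2 to Nampa: 30 × 3 = 90
  Greenhouse3 to Waco: 20 × 11 = 220
  Greenhouse3 to Hilo: 65 × 2 = 130
  Greenhouse4 to Nampa: 100 × 7 = 700
Total cost = 1385.
Greenhouse4 ships 100 of its 110, leaving 10.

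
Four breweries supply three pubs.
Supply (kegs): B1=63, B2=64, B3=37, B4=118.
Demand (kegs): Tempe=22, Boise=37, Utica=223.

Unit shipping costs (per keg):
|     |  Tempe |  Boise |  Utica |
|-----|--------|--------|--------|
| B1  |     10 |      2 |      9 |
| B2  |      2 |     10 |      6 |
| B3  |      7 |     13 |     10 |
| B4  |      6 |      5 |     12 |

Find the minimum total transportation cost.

Optimal allocation:
  B1–Boise: 37 × 2 = 74
  B1–Utica: 26 × 9 = 234
  B2–Utica: 64 × 6 = 384
  B3–Utica: 37 × 10 = 370
  B4–Tempe: 22 × 6 = 132
  B4–Utica: 96 × 12 = 1152
Total = 74 + 234 + 384 + 370 + 132 + 1152 = 2346.
(Supply check: B1 ships 63; B2 ships 64; B3 ships 37; B4 ships 118.)

2346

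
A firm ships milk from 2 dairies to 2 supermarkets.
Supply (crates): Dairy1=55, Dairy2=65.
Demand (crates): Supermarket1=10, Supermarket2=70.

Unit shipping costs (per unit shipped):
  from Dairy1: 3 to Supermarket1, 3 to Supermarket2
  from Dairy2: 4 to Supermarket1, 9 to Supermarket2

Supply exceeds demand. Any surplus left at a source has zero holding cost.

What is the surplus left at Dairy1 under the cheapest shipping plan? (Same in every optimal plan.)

0

An optimal plan:
  Dairy1 to Supermarket2: 55 × 3 = 165
  Dairy2 to Supermarket1: 10 × 4 = 40
  Dairy2 to Supermarket2: 15 × 9 = 135
Total cost = 340.
Dairy1 ships 55 of its 55, leaving 0.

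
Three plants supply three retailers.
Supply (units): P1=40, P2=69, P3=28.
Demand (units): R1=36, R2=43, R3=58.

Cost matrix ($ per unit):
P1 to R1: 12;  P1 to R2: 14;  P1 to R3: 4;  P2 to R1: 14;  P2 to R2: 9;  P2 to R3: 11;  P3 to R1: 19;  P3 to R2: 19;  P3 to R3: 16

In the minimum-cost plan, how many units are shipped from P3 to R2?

Optimal shipments:
  P1–R3: 40 units
  P2–R1: 8 units
  P2–R2: 43 units
  P2–R3: 18 units
  P3–R1: 28 units
Total cost = $1389.
The route P3→R2 is not used.

0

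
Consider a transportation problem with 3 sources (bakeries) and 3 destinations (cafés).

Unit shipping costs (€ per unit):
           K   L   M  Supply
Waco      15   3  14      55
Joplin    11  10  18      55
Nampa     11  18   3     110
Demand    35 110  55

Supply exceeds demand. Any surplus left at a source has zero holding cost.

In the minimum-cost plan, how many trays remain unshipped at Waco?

0

An optimal plan:
  Waco to L: 55 × €3 = €165
  Joplin to L: 55 × €10 = €550
  Nampa to K: 35 × €11 = €385
  Nampa to M: 55 × €3 = €165
Total cost = €1265.
Waco ships 55 of its 55, leaving 0.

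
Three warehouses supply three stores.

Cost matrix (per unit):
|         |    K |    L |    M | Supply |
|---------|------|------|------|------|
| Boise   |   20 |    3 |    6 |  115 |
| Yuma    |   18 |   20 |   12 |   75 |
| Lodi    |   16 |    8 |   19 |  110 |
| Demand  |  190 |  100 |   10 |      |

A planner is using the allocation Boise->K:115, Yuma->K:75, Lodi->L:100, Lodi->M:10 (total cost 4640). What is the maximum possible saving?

Current plan cost = 115·20 + 75·18 + 100·8 + 10·19 = 4640.
Optimal plan:
  Boise→K: 5 × 20 = 100
  Boise→L: 100 × 3 = 300
  Boise→M: 10 × 6 = 60
  Yuma→K: 75 × 18 = 1350
  Lodi→K: 110 × 16 = 1760
Optimal cost = 3570.
Saving = 4640 − 3570 = 1070.

1070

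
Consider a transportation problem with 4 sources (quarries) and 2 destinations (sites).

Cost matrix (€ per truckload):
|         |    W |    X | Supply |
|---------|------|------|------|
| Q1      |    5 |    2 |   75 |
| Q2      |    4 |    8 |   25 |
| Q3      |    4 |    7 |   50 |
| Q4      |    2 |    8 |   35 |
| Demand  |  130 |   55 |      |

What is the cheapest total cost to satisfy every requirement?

580

Optimal allocation:
  Q1→W: 20 × €5 = €100
  Q1→X: 55 × €2 = €110
  Q2→W: 25 × €4 = €100
  Q3→W: 50 × €4 = €200
  Q4→W: 35 × €2 = €70
Total = 100 + 110 + 100 + 200 + 70 = €580.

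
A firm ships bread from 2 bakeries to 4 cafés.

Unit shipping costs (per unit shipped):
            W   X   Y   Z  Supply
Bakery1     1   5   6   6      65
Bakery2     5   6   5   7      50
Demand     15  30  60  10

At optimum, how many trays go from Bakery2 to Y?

Solving gives:
  Bakery1->W: 15 trays
  Bakery1->X: 30 trays
  Bakery1->Y: 10 trays
  Bakery1->Z: 10 trays
  Bakery2->Y: 50 trays
Total cost = 535.
So Bakery2→Y carries 50 trays.

50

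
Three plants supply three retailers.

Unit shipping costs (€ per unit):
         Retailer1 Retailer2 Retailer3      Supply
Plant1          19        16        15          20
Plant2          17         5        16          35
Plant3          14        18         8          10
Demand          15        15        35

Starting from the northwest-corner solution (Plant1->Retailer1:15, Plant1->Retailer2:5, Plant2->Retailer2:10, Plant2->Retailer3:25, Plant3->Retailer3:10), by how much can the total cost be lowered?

Current plan cost = 15·19 + 5·16 + 10·5 + 25·16 + 10·8 = €895.
Optimal plan:
  Plant1→Retailer3: 20 × €15 = €300
  Plant2→Retailer1: 15 × €17 = €255
  Plant2→Retailer2: 15 × €5 = €75
  Plant2→Retailer3: 5 × €16 = €80
  Plant3→Retailer3: 10 × €8 = €80
Optimal cost = €790.
Saving = 895 − 790 = €105.

105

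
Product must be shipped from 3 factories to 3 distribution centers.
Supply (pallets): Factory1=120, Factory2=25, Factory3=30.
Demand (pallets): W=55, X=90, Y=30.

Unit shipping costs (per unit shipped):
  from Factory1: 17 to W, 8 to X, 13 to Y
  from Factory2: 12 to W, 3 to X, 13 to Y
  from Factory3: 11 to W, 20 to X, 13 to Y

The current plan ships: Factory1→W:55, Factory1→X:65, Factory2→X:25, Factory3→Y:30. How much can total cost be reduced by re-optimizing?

Current plan cost = 55·17 + 65·8 + 25·3 + 30·13 = 1920.
Optimal plan:
  Factory1->X: 90 pallets
  Factory1->Y: 30 pallets
  Factory2->W: 25 pallets
  Factory3->W: 30 pallets
Optimal cost = 1740.
Saving = 1920 − 1740 = 180.

180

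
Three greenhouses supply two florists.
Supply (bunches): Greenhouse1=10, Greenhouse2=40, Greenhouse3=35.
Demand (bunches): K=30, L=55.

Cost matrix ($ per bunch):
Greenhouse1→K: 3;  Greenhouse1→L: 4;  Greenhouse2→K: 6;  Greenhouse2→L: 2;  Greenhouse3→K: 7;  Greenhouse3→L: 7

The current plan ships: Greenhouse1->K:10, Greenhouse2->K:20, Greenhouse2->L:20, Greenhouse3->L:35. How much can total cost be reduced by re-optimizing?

Current plan cost = 10·3 + 20·6 + 20·2 + 35·7 = $435.
Optimal plan:
  Greenhouse1→K: 10 × $3 = $30
  Greenhouse2→L: 40 × $2 = $80
  Greenhouse3→K: 20 × $7 = $140
  Greenhouse3→L: 15 × $7 = $105
Optimal cost = $355.
Saving = 435 − 355 = $80.

80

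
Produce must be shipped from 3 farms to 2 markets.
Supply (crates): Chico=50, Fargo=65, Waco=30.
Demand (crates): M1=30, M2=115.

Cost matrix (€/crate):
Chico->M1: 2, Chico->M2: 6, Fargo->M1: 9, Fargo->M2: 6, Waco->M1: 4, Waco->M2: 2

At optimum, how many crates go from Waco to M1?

0

The minimum-cost plan:
  Chico→M1: 30 crates
  Chico→M2: 20 crates
  Fargo→M2: 65 crates
  Waco→M2: 30 crates
Total cost = €630.
The route Waco→M1 is not used.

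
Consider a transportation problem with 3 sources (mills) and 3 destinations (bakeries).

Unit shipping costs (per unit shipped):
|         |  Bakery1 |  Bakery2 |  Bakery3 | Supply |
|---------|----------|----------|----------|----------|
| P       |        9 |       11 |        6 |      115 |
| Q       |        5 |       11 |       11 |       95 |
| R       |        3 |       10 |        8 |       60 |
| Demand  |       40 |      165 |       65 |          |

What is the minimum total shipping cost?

An optimal shipping plan:
  P→Bakery2: 50 × 11 = 550
  P→Bakery3: 65 × 6 = 390
  Q→Bakery2: 95 × 11 = 1045
  R→Bakery1: 40 × 3 = 120
  R→Bakery2: 20 × 10 = 200
Total = 550 + 390 + 1045 + 120 + 200 = 2305.

2305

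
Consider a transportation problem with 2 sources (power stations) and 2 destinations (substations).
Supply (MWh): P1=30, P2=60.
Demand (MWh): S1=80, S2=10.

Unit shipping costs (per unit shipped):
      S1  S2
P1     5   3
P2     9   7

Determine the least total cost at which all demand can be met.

670

Optimal allocation:
  P1 to S1: 20 × 5 = 100
  P1 to S2: 10 × 3 = 30
  P2 to S1: 60 × 9 = 540
Total = 100 + 30 + 540 = 670.
(Supply check: P1 ships 30; P2 ships 60.)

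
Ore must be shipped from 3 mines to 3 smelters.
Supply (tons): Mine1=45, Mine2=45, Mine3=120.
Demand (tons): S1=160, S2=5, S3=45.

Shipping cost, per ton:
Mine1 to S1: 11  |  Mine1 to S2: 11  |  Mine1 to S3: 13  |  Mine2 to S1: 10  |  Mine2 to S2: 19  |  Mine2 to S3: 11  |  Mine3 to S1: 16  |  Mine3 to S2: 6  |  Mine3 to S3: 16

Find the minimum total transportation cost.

Optimal allocation:
  Mine1→S1: 45 tons
  Mine2→S1: 45 tons
  Mine3→S1: 70 tons
  Mine3→S2: 5 tons
  Mine3→S3: 45 tons
Total cost = 2815.
(Supply check: Mine1 ships 45; Mine2 ships 45; Mine3 ships 120.)

2815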